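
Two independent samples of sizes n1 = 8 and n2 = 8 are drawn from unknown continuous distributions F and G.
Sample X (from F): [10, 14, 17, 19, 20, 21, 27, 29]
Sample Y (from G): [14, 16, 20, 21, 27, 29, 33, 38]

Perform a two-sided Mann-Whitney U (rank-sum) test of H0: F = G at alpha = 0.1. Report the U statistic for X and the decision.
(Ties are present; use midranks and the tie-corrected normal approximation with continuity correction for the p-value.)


Step 1: Combine and sort all 16 observations; assign midranks.
sorted (value, group): (10,X), (14,X), (14,Y), (16,Y), (17,X), (19,X), (20,X), (20,Y), (21,X), (21,Y), (27,X), (27,Y), (29,X), (29,Y), (33,Y), (38,Y)
ranks: 10->1, 14->2.5, 14->2.5, 16->4, 17->5, 19->6, 20->7.5, 20->7.5, 21->9.5, 21->9.5, 27->11.5, 27->11.5, 29->13.5, 29->13.5, 33->15, 38->16
Step 2: Rank sum for X: R1 = 1 + 2.5 + 5 + 6 + 7.5 + 9.5 + 11.5 + 13.5 = 56.5.
Step 3: U_X = R1 - n1(n1+1)/2 = 56.5 - 8*9/2 = 56.5 - 36 = 20.5.
       U_Y = n1*n2 - U_X = 64 - 20.5 = 43.5.
Step 4: Ties are present, so use the tie-corrected normal approximation (with continuity correction) for the p-value.
Step 5: p-value = 0.246252; compare to alpha = 0.1. fail to reject H0.

U_X = 20.5, p = 0.246252, fail to reject H0 at alpha = 0.1.


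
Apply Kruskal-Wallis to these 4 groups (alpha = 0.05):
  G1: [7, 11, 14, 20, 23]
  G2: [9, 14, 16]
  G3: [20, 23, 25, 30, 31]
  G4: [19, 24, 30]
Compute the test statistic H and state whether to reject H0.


Step 1: Combine all N = 16 observations and assign midranks.
sorted (value, group, rank): (7,G1,1), (9,G2,2), (11,G1,3), (14,G1,4.5), (14,G2,4.5), (16,G2,6), (19,G4,7), (20,G1,8.5), (20,G3,8.5), (23,G1,10.5), (23,G3,10.5), (24,G4,12), (25,G3,13), (30,G3,14.5), (30,G4,14.5), (31,G3,16)
Step 2: Sum ranks within each group.
R_1 = 27.5 (n_1 = 5)
R_2 = 12.5 (n_2 = 3)
R_3 = 62.5 (n_3 = 5)
R_4 = 33.5 (n_4 = 3)
Step 3: H = 12/(N(N+1)) * sum(R_i^2/n_i) - 3(N+1)
     = 12/(16*17) * (27.5^2/5 + 12.5^2/3 + 62.5^2/5 + 33.5^2/3) - 3*17
     = 0.044118 * 1358.67 - 51
     = 8.941176.
Step 4: Ties present; correction factor C = 1 - 24/(16^3 - 16) = 0.994118. Corrected H = 8.941176 / 0.994118 = 8.994083.
Step 5: Under H0, H ~ chi^2(3); p-value = 0.029370.
Step 6: alpha = 0.05. reject H0.

H = 8.9941, df = 3, p = 0.029370, reject H0.


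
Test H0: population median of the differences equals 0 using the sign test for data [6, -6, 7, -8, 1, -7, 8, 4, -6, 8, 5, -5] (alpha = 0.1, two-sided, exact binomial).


Step 1: Discard zero differences. Original n = 12; n_eff = number of nonzero differences = 12.
Nonzero differences (with sign): +6, -6, +7, -8, +1, -7, +8, +4, -6, +8, +5, -5
Step 2: Count signs: positive = 7, negative = 5.
Step 3: Under H0: P(positive) = 0.5, so the number of positives S ~ Bin(12, 0.5).
Step 4: Two-sided exact p-value = sum of Bin(12,0.5) probabilities at or below the observed probability = 0.774414.
Step 5: alpha = 0.1. fail to reject H0.

n_eff = 12, pos = 7, neg = 5, p = 0.774414, fail to reject H0.


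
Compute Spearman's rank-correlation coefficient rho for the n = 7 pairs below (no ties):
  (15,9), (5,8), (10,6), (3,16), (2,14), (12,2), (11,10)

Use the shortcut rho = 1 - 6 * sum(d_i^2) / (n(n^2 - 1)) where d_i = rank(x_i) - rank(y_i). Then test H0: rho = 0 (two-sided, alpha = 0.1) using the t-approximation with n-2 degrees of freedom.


Step 1: Rank x and y separately (midranks; no ties here).
rank(x): 15->7, 5->3, 10->4, 3->2, 2->1, 12->6, 11->5
rank(y): 9->4, 8->3, 6->2, 16->7, 14->6, 2->1, 10->5
Step 2: d_i = R_x(i) - R_y(i); compute d_i^2.
  (7-4)^2=9, (3-3)^2=0, (4-2)^2=4, (2-7)^2=25, (1-6)^2=25, (6-1)^2=25, (5-5)^2=0
sum(d^2) = 88.
Step 3: rho = 1 - 6*88 / (7*(7^2 - 1)) = 1 - 528/336 = -0.571429.
Step 4: Under H0, t = rho * sqrt((n-2)/(1-rho^2)) = -1.5570 ~ t(5).
Step 5: Two-sided p-value from the t-distribution with 5 df = 0.180202.
Step 6: alpha = 0.1. fail to reject H0.

rho = -0.5714, p = 0.180202, fail to reject H0 at alpha = 0.1.


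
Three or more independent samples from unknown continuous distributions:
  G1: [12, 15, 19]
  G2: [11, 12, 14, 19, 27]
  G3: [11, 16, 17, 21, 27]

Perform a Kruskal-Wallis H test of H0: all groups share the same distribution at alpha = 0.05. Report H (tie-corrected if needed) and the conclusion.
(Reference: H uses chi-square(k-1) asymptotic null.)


Step 1: Combine all N = 13 observations and assign midranks.
sorted (value, group, rank): (11,G2,1.5), (11,G3,1.5), (12,G1,3.5), (12,G2,3.5), (14,G2,5), (15,G1,6), (16,G3,7), (17,G3,8), (19,G1,9.5), (19,G2,9.5), (21,G3,11), (27,G2,12.5), (27,G3,12.5)
Step 2: Sum ranks within each group.
R_1 = 19 (n_1 = 3)
R_2 = 32 (n_2 = 5)
R_3 = 40 (n_3 = 5)
Step 3: H = 12/(N(N+1)) * sum(R_i^2/n_i) - 3(N+1)
     = 12/(13*14) * (19^2/3 + 32^2/5 + 40^2/5) - 3*14
     = 0.065934 * 645.133 - 42
     = 0.536264.
Step 4: Ties present; correction factor C = 1 - 24/(13^3 - 13) = 0.989011. Corrected H = 0.536264 / 0.989011 = 0.542222.
Step 5: Under H0, H ~ chi^2(2); p-value = 0.762532.
Step 6: alpha = 0.05. fail to reject H0.

H = 0.5422, df = 2, p = 0.762532, fail to reject H0.


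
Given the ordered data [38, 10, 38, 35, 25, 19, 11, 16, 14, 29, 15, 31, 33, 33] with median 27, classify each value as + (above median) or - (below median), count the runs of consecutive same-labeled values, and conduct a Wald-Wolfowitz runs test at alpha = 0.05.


Step 1: Compute median = 27; label A = above, B = below.
Labels in order: ABAABBBBBABAAA  (n_A = 7, n_B = 7)
Step 2: Count runs R = 7.
Step 3: Under H0 (random ordering), E[R] = 2*n_A*n_B/(n_A+n_B) + 1 = 2*7*7/14 + 1 = 8.0000.
        Var[R] = 2*n_A*n_B*(2*n_A*n_B - n_A - n_B) / ((n_A+n_B)^2 * (n_A+n_B-1)) = 8232/2548 = 3.2308.
        SD[R] = 1.7974.
Step 4: Continuity-corrected z = (R + 0.5 - E[R]) / SD[R] = (7 + 0.5 - 8.0000) / 1.7974 = -0.2782.
Step 5: Two-sided p-value via normal approximation = 2*(1 - Phi(|z|)) = 0.780879.
Step 6: alpha = 0.05. fail to reject H0.

R = 7, z = -0.2782, p = 0.780879, fail to reject H0.


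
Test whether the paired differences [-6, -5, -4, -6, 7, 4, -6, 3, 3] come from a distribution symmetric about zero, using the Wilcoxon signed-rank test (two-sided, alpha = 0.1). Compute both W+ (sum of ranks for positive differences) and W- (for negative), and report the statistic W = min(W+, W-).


Step 1: Drop any zero differences (none here) and take |d_i|.
|d| = [6, 5, 4, 6, 7, 4, 6, 3, 3]
Step 2: Midrank |d_i| (ties get averaged ranks).
ranks: |6|->7, |5|->5, |4|->3.5, |6|->7, |7|->9, |4|->3.5, |6|->7, |3|->1.5, |3|->1.5
Step 3: Attach original signs; sum ranks with positive sign and with negative sign.
W+ = 9 + 3.5 + 1.5 + 1.5 = 15.5
W- = 7 + 5 + 3.5 + 7 + 7 = 29.5
(Check: W+ + W- = 45 should equal n(n+1)/2 = 45.)
Step 4: Test statistic W = min(W+, W-) = 15.5.
Step 5: Ties in |d|, so use the tie-corrected normal approximation.
        E[W] = n(n+1)/4 = 9*10/4 = 22.5.
        Tie groups: |d|=3 (t=2), |d|=4 (t=2), |d|=6 (t=3); sum(t^3 - t) = 36.
        Var[W] = n(n+1)(2n+1)/24 - sum(t^3-t)/48 = 1710/24 - 36/48 = 70.5.
        z = (W - E[W]) / sqrt(Var[W]) = (15.5 - 22.5) / 8.3964 = -0.8337.
        Two-sided p = 2*Phi(z) = 0.404457.
Step 6: alpha = 0.1. fail to reject H0.

W+ = 15.5, W- = 29.5, W = min = 15.5, p = 0.404457, fail to reject H0.


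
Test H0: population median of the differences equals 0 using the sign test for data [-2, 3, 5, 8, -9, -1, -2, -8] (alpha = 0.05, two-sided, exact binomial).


Step 1: Discard zero differences. Original n = 8; n_eff = number of nonzero differences = 8.
Nonzero differences (with sign): -2, +3, +5, +8, -9, -1, -2, -8
Step 2: Count signs: positive = 3, negative = 5.
Step 3: Under H0: P(positive) = 0.5, so the number of positives S ~ Bin(8, 0.5).
Step 4: Two-sided exact p-value = sum of Bin(8,0.5) probabilities at or below the observed probability = 0.726562.
Step 5: alpha = 0.05. fail to reject H0.

n_eff = 8, pos = 3, neg = 5, p = 0.726562, fail to reject H0.


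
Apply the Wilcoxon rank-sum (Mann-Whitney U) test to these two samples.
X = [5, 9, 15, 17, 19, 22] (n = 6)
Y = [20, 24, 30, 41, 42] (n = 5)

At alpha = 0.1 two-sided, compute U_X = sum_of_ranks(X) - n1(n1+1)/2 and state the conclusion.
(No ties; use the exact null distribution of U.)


Step 1: Combine and sort all 11 observations; assign midranks.
sorted (value, group): (5,X), (9,X), (15,X), (17,X), (19,X), (20,Y), (22,X), (24,Y), (30,Y), (41,Y), (42,Y)
ranks: 5->1, 9->2, 15->3, 17->4, 19->5, 20->6, 22->7, 24->8, 30->9, 41->10, 42->11
Step 2: Rank sum for X: R1 = 1 + 2 + 3 + 4 + 5 + 7 = 22.
Step 3: U_X = R1 - n1(n1+1)/2 = 22 - 6*7/2 = 22 - 21 = 1.
       U_Y = n1*n2 - U_X = 30 - 1 = 29.
Step 4: No ties, so the exact null distribution of U (based on enumerating the C(11,6) = 462 equally likely rank assignments) gives the two-sided p-value.
Step 5: p-value = 0.008658; compare to alpha = 0.1. reject H0.

U_X = 1, p = 0.008658, reject H0 at alpha = 0.1.


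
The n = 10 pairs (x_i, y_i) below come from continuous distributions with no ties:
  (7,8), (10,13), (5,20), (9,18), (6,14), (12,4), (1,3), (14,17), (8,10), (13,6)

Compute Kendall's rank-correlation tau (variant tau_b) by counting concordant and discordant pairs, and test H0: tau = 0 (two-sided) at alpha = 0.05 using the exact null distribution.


Step 1: Enumerate the 45 unordered pairs (i,j) with i<j and classify each by sign(x_j-x_i) * sign(y_j-y_i).
  (1,2):dx=+3,dy=+5->C; (1,3):dx=-2,dy=+12->D; (1,4):dx=+2,dy=+10->C; (1,5):dx=-1,dy=+6->D
  (1,6):dx=+5,dy=-4->D; (1,7):dx=-6,dy=-5->C; (1,8):dx=+7,dy=+9->C; (1,9):dx=+1,dy=+2->C
  (1,10):dx=+6,dy=-2->D; (2,3):dx=-5,dy=+7->D; (2,4):dx=-1,dy=+5->D; (2,5):dx=-4,dy=+1->D
  (2,6):dx=+2,dy=-9->D; (2,7):dx=-9,dy=-10->C; (2,8):dx=+4,dy=+4->C; (2,9):dx=-2,dy=-3->C
  (2,10):dx=+3,dy=-7->D; (3,4):dx=+4,dy=-2->D; (3,5):dx=+1,dy=-6->D; (3,6):dx=+7,dy=-16->D
  (3,7):dx=-4,dy=-17->C; (3,8):dx=+9,dy=-3->D; (3,9):dx=+3,dy=-10->D; (3,10):dx=+8,dy=-14->D
  (4,5):dx=-3,dy=-4->C; (4,6):dx=+3,dy=-14->D; (4,7):dx=-8,dy=-15->C; (4,8):dx=+5,dy=-1->D
  (4,9):dx=-1,dy=-8->C; (4,10):dx=+4,dy=-12->D; (5,6):dx=+6,dy=-10->D; (5,7):dx=-5,dy=-11->C
  (5,8):dx=+8,dy=+3->C; (5,9):dx=+2,dy=-4->D; (5,10):dx=+7,dy=-8->D; (6,7):dx=-11,dy=-1->C
  (6,8):dx=+2,dy=+13->C; (6,9):dx=-4,dy=+6->D; (6,10):dx=+1,dy=+2->C; (7,8):dx=+13,dy=+14->C
  (7,9):dx=+7,dy=+7->C; (7,10):dx=+12,dy=+3->C; (8,9):dx=-6,dy=-7->C; (8,10):dx=-1,dy=-11->C
  (9,10):dx=+5,dy=-4->D
Step 2: C = 22, D = 23, total pairs = 45.
Step 3: tau = (C - D)/(n(n-1)/2) = (22 - 23)/45 = -0.022222.
Step 4: Exact two-sided p-value (enumerate n! = 3628800 permutations of y under H0): p = 1.000000.
Step 5: alpha = 0.05. fail to reject H0.

tau_b = -0.0222 (C=22, D=23), p = 1.000000, fail to reject H0.


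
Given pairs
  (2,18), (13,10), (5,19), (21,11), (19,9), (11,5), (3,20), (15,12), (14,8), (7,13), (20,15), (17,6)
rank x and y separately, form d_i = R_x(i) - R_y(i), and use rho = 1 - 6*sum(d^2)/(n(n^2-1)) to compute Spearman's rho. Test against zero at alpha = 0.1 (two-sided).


Step 1: Rank x and y separately (midranks; no ties here).
rank(x): 2->1, 13->6, 5->3, 21->12, 19->10, 11->5, 3->2, 15->8, 14->7, 7->4, 20->11, 17->9
rank(y): 18->10, 10->5, 19->11, 11->6, 9->4, 5->1, 20->12, 12->7, 8->3, 13->8, 15->9, 6->2
Step 2: d_i = R_x(i) - R_y(i); compute d_i^2.
  (1-10)^2=81, (6-5)^2=1, (3-11)^2=64, (12-6)^2=36, (10-4)^2=36, (5-1)^2=16, (2-12)^2=100, (8-7)^2=1, (7-3)^2=16, (4-8)^2=16, (11-9)^2=4, (9-2)^2=49
sum(d^2) = 420.
Step 3: rho = 1 - 6*420 / (12*(12^2 - 1)) = 1 - 2520/1716 = -0.468531.
Step 4: Under H0, t = rho * sqrt((n-2)/(1-rho^2)) = -1.6771 ~ t(10).
Step 5: Two-sided p-value from the t-distribution with 10 df = 0.124455.
Step 6: alpha = 0.1. fail to reject H0.

rho = -0.4685, p = 0.124455, fail to reject H0 at alpha = 0.1.


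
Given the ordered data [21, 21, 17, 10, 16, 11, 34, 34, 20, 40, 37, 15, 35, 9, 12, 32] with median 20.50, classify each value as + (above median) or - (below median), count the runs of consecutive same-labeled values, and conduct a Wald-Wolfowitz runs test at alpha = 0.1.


Step 1: Compute median = 20.50; label A = above, B = below.
Labels in order: AABBBBAABAABABBA  (n_A = 8, n_B = 8)
Step 2: Count runs R = 9.
Step 3: Under H0 (random ordering), E[R] = 2*n_A*n_B/(n_A+n_B) + 1 = 2*8*8/16 + 1 = 9.0000.
        Var[R] = 2*n_A*n_B*(2*n_A*n_B - n_A - n_B) / ((n_A+n_B)^2 * (n_A+n_B-1)) = 14336/3840 = 3.7333.
        SD[R] = 1.9322.
Step 4: R = E[R], so z = 0 with no continuity correction.
Step 5: Two-sided p-value via normal approximation = 2*(1 - Phi(|z|)) = 1.000000.
Step 6: alpha = 0.1. fail to reject H0.

R = 9, z = 0.0000, p = 1.000000, fail to reject H0.


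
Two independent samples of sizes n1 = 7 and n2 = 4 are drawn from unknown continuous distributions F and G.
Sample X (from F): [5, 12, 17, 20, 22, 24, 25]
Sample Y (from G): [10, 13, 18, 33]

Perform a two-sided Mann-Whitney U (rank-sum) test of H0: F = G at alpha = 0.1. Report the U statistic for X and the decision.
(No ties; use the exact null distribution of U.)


Step 1: Combine and sort all 11 observations; assign midranks.
sorted (value, group): (5,X), (10,Y), (12,X), (13,Y), (17,X), (18,Y), (20,X), (22,X), (24,X), (25,X), (33,Y)
ranks: 5->1, 10->2, 12->3, 13->4, 17->5, 18->6, 20->7, 22->8, 24->9, 25->10, 33->11
Step 2: Rank sum for X: R1 = 1 + 3 + 5 + 7 + 8 + 9 + 10 = 43.
Step 3: U_X = R1 - n1(n1+1)/2 = 43 - 7*8/2 = 43 - 28 = 15.
       U_Y = n1*n2 - U_X = 28 - 15 = 13.
Step 4: No ties, so the exact null distribution of U (based on enumerating the C(11,7) = 330 equally likely rank assignments) gives the two-sided p-value.
Step 5: p-value = 0.927273; compare to alpha = 0.1. fail to reject H0.

U_X = 15, p = 0.927273, fail to reject H0 at alpha = 0.1.


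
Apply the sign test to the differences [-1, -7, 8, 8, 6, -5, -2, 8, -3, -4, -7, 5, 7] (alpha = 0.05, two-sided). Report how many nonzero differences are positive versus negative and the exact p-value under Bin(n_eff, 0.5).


Step 1: Discard zero differences. Original n = 13; n_eff = number of nonzero differences = 13.
Nonzero differences (with sign): -1, -7, +8, +8, +6, -5, -2, +8, -3, -4, -7, +5, +7
Step 2: Count signs: positive = 6, negative = 7.
Step 3: Under H0: P(positive) = 0.5, so the number of positives S ~ Bin(13, 0.5).
Step 4: Two-sided exact p-value = sum of Bin(13,0.5) probabilities at or below the observed probability = 1.000000.
Step 5: alpha = 0.05. fail to reject H0.

n_eff = 13, pos = 6, neg = 7, p = 1.000000, fail to reject H0.


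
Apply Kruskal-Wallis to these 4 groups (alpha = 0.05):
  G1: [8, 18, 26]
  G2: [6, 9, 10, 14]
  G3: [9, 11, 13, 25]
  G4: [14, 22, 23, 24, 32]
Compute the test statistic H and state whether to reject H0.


Step 1: Combine all N = 16 observations and assign midranks.
sorted (value, group, rank): (6,G2,1), (8,G1,2), (9,G2,3.5), (9,G3,3.5), (10,G2,5), (11,G3,6), (13,G3,7), (14,G2,8.5), (14,G4,8.5), (18,G1,10), (22,G4,11), (23,G4,12), (24,G4,13), (25,G3,14), (26,G1,15), (32,G4,16)
Step 2: Sum ranks within each group.
R_1 = 27 (n_1 = 3)
R_2 = 18 (n_2 = 4)
R_3 = 30.5 (n_3 = 4)
R_4 = 60.5 (n_4 = 5)
Step 3: H = 12/(N(N+1)) * sum(R_i^2/n_i) - 3(N+1)
     = 12/(16*17) * (27^2/3 + 18^2/4 + 30.5^2/4 + 60.5^2/5) - 3*17
     = 0.044118 * 1288.61 - 51
     = 5.850551.
Step 4: Ties present; correction factor C = 1 - 12/(16^3 - 16) = 0.997059. Corrected H = 5.850551 / 0.997059 = 5.867810.
Step 5: Under H0, H ~ chi^2(3); p-value = 0.118222.
Step 6: alpha = 0.05. fail to reject H0.

H = 5.8678, df = 3, p = 0.118222, fail to reject H0.


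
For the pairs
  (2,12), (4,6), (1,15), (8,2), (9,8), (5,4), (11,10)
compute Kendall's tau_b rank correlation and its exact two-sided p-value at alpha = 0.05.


Step 1: Enumerate the 21 unordered pairs (i,j) with i<j and classify each by sign(x_j-x_i) * sign(y_j-y_i).
  (1,2):dx=+2,dy=-6->D; (1,3):dx=-1,dy=+3->D; (1,4):dx=+6,dy=-10->D; (1,5):dx=+7,dy=-4->D
  (1,6):dx=+3,dy=-8->D; (1,7):dx=+9,dy=-2->D; (2,3):dx=-3,dy=+9->D; (2,4):dx=+4,dy=-4->D
  (2,5):dx=+5,dy=+2->C; (2,6):dx=+1,dy=-2->D; (2,7):dx=+7,dy=+4->C; (3,4):dx=+7,dy=-13->D
  (3,5):dx=+8,dy=-7->D; (3,6):dx=+4,dy=-11->D; (3,7):dx=+10,dy=-5->D; (4,5):dx=+1,dy=+6->C
  (4,6):dx=-3,dy=+2->D; (4,7):dx=+3,dy=+8->C; (5,6):dx=-4,dy=-4->C; (5,7):dx=+2,dy=+2->C
  (6,7):dx=+6,dy=+6->C
Step 2: C = 7, D = 14, total pairs = 21.
Step 3: tau = (C - D)/(n(n-1)/2) = (7 - 14)/21 = -0.333333.
Step 4: Exact two-sided p-value (enumerate n! = 5040 permutations of y under H0): p = 0.381349.
Step 5: alpha = 0.05. fail to reject H0.

tau_b = -0.3333 (C=7, D=14), p = 0.381349, fail to reject H0.


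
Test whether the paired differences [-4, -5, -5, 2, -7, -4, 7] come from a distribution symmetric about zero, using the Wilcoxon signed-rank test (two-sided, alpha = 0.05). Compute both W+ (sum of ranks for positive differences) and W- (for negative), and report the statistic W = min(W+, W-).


Step 1: Drop any zero differences (none here) and take |d_i|.
|d| = [4, 5, 5, 2, 7, 4, 7]
Step 2: Midrank |d_i| (ties get averaged ranks).
ranks: |4|->2.5, |5|->4.5, |5|->4.5, |2|->1, |7|->6.5, |4|->2.5, |7|->6.5
Step 3: Attach original signs; sum ranks with positive sign and with negative sign.
W+ = 1 + 6.5 = 7.5
W- = 2.5 + 4.5 + 4.5 + 6.5 + 2.5 = 20.5
(Check: W+ + W- = 28 should equal n(n+1)/2 = 28.)
Step 4: Test statistic W = min(W+, W-) = 7.5.
Step 5: Ties in |d|, so use the tie-corrected normal approximation.
        E[W] = n(n+1)/4 = 7*8/4 = 14.
        Tie groups: |d|=4 (t=2), |d|=5 (t=2), |d|=7 (t=2); sum(t^3 - t) = 18.
        Var[W] = n(n+1)(2n+1)/24 - sum(t^3-t)/48 = 840/24 - 18/48 = 34.625.
        z = (W - E[W]) / sqrt(Var[W]) = (7.5 - 14) / 5.8843 = -1.1046.
        Two-sided p = 2*Phi(z) = 0.269318.
Step 6: alpha = 0.05. fail to reject H0.

W+ = 7.5, W- = 20.5, W = min = 7.5, p = 0.269318, fail to reject H0.


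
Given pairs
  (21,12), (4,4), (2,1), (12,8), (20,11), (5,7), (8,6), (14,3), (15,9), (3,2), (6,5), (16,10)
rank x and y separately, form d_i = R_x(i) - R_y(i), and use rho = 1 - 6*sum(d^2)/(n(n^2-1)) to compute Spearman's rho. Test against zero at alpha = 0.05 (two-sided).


Step 1: Rank x and y separately (midranks; no ties here).
rank(x): 21->12, 4->3, 2->1, 12->7, 20->11, 5->4, 8->6, 14->8, 15->9, 3->2, 6->5, 16->10
rank(y): 12->12, 4->4, 1->1, 8->8, 11->11, 7->7, 6->6, 3->3, 9->9, 2->2, 5->5, 10->10
Step 2: d_i = R_x(i) - R_y(i); compute d_i^2.
  (12-12)^2=0, (3-4)^2=1, (1-1)^2=0, (7-8)^2=1, (11-11)^2=0, (4-7)^2=9, (6-6)^2=0, (8-3)^2=25, (9-9)^2=0, (2-2)^2=0, (5-5)^2=0, (10-10)^2=0
sum(d^2) = 36.
Step 3: rho = 1 - 6*36 / (12*(12^2 - 1)) = 1 - 216/1716 = 0.874126.
Step 4: Under H0, t = rho * sqrt((n-2)/(1-rho^2)) = 5.6912 ~ t(10).
Step 5: Two-sided p-value from the t-distribution with 10 df = 0.000201.
Step 6: alpha = 0.05. reject H0.

rho = 0.8741, p = 0.000201, reject H0 at alpha = 0.05.


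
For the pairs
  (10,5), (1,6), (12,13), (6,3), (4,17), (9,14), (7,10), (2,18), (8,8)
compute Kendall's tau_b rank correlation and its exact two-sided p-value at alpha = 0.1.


Step 1: Enumerate the 36 unordered pairs (i,j) with i<j and classify each by sign(x_j-x_i) * sign(y_j-y_i).
  (1,2):dx=-9,dy=+1->D; (1,3):dx=+2,dy=+8->C; (1,4):dx=-4,dy=-2->C; (1,5):dx=-6,dy=+12->D
  (1,6):dx=-1,dy=+9->D; (1,7):dx=-3,dy=+5->D; (1,8):dx=-8,dy=+13->D; (1,9):dx=-2,dy=+3->D
  (2,3):dx=+11,dy=+7->C; (2,4):dx=+5,dy=-3->D; (2,5):dx=+3,dy=+11->C; (2,6):dx=+8,dy=+8->C
  (2,7):dx=+6,dy=+4->C; (2,8):dx=+1,dy=+12->C; (2,9):dx=+7,dy=+2->C; (3,4):dx=-6,dy=-10->C
  (3,5):dx=-8,dy=+4->D; (3,6):dx=-3,dy=+1->D; (3,7):dx=-5,dy=-3->C; (3,8):dx=-10,dy=+5->D
  (3,9):dx=-4,dy=-5->C; (4,5):dx=-2,dy=+14->D; (4,6):dx=+3,dy=+11->C; (4,7):dx=+1,dy=+7->C
  (4,8):dx=-4,dy=+15->D; (4,9):dx=+2,dy=+5->C; (5,6):dx=+5,dy=-3->D; (5,7):dx=+3,dy=-7->D
  (5,8):dx=-2,dy=+1->D; (5,9):dx=+4,dy=-9->D; (6,7):dx=-2,dy=-4->C; (6,8):dx=-7,dy=+4->D
  (6,9):dx=-1,dy=-6->C; (7,8):dx=-5,dy=+8->D; (7,9):dx=+1,dy=-2->D; (8,9):dx=+6,dy=-10->D
Step 2: C = 16, D = 20, total pairs = 36.
Step 3: tau = (C - D)/(n(n-1)/2) = (16 - 20)/36 = -0.111111.
Step 4: Exact two-sided p-value (enumerate n! = 362880 permutations of y under H0): p = 0.761414.
Step 5: alpha = 0.1. fail to reject H0.

tau_b = -0.1111 (C=16, D=20), p = 0.761414, fail to reject H0.


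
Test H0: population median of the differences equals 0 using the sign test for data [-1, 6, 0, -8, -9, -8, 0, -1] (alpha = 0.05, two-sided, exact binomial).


Step 1: Discard zero differences. Original n = 8; n_eff = number of nonzero differences = 6.
Nonzero differences (with sign): -1, +6, -8, -9, -8, -1
Step 2: Count signs: positive = 1, negative = 5.
Step 3: Under H0: P(positive) = 0.5, so the number of positives S ~ Bin(6, 0.5).
Step 4: Two-sided exact p-value = sum of Bin(6,0.5) probabilities at or below the observed probability = 0.218750.
Step 5: alpha = 0.05. fail to reject H0.

n_eff = 6, pos = 1, neg = 5, p = 0.218750, fail to reject H0.


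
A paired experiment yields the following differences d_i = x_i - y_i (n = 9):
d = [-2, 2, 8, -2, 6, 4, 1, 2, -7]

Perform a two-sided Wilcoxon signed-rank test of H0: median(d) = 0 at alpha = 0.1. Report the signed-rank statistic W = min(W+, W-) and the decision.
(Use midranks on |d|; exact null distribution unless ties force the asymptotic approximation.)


Step 1: Drop any zero differences (none here) and take |d_i|.
|d| = [2, 2, 8, 2, 6, 4, 1, 2, 7]
Step 2: Midrank |d_i| (ties get averaged ranks).
ranks: |2|->3.5, |2|->3.5, |8|->9, |2|->3.5, |6|->7, |4|->6, |1|->1, |2|->3.5, |7|->8
Step 3: Attach original signs; sum ranks with positive sign and with negative sign.
W+ = 3.5 + 9 + 7 + 6 + 1 + 3.5 = 30
W- = 3.5 + 3.5 + 8 = 15
(Check: W+ + W- = 45 should equal n(n+1)/2 = 45.)
Step 4: Test statistic W = min(W+, W-) = 15.
Step 5: Ties in |d|, so use the tie-corrected normal approximation.
        E[W] = n(n+1)/4 = 9*10/4 = 22.5.
        Tie groups: |d|=2 (t=4); sum(t^3 - t) = 60.
        Var[W] = n(n+1)(2n+1)/24 - sum(t^3-t)/48 = 1710/24 - 60/48 = 70.
        z = (W - E[W]) / sqrt(Var[W]) = (15 - 22.5) / 8.3666 = -0.8964.
        Two-sided p = 2*Phi(z) = 0.370028.
Step 6: alpha = 0.1. fail to reject H0.

W+ = 30, W- = 15, W = min = 15, p = 0.370028, fail to reject H0.


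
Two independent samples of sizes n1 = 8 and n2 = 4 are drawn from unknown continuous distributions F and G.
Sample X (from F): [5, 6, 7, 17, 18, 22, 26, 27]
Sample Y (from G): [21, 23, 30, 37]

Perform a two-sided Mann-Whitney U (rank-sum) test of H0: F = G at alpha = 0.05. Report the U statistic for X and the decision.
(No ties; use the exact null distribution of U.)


Step 1: Combine and sort all 12 observations; assign midranks.
sorted (value, group): (5,X), (6,X), (7,X), (17,X), (18,X), (21,Y), (22,X), (23,Y), (26,X), (27,X), (30,Y), (37,Y)
ranks: 5->1, 6->2, 7->3, 17->4, 18->5, 21->6, 22->7, 23->8, 26->9, 27->10, 30->11, 37->12
Step 2: Rank sum for X: R1 = 1 + 2 + 3 + 4 + 5 + 7 + 9 + 10 = 41.
Step 3: U_X = R1 - n1(n1+1)/2 = 41 - 8*9/2 = 41 - 36 = 5.
       U_Y = n1*n2 - U_X = 32 - 5 = 27.
Step 4: No ties, so the exact null distribution of U (based on enumerating the C(12,8) = 495 equally likely rank assignments) gives the two-sided p-value.
Step 5: p-value = 0.072727; compare to alpha = 0.05. fail to reject H0.

U_X = 5, p = 0.072727, fail to reject H0 at alpha = 0.05.


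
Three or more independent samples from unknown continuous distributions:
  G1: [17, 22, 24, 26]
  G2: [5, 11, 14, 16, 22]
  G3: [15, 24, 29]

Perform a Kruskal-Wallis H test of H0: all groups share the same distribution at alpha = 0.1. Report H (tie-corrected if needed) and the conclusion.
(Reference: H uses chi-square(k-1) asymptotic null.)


Step 1: Combine all N = 12 observations and assign midranks.
sorted (value, group, rank): (5,G2,1), (11,G2,2), (14,G2,3), (15,G3,4), (16,G2,5), (17,G1,6), (22,G1,7.5), (22,G2,7.5), (24,G1,9.5), (24,G3,9.5), (26,G1,11), (29,G3,12)
Step 2: Sum ranks within each group.
R_1 = 34 (n_1 = 4)
R_2 = 18.5 (n_2 = 5)
R_3 = 25.5 (n_3 = 3)
Step 3: H = 12/(N(N+1)) * sum(R_i^2/n_i) - 3(N+1)
     = 12/(12*13) * (34^2/4 + 18.5^2/5 + 25.5^2/3) - 3*13
     = 0.076923 * 574.2 - 39
     = 5.169231.
Step 4: Ties present; correction factor C = 1 - 12/(12^3 - 12) = 0.993007. Corrected H = 5.169231 / 0.993007 = 5.205634.
Step 5: Under H0, H ~ chi^2(2); p-value = 0.074065.
Step 6: alpha = 0.1. reject H0.

H = 5.2056, df = 2, p = 0.074065, reject H0.


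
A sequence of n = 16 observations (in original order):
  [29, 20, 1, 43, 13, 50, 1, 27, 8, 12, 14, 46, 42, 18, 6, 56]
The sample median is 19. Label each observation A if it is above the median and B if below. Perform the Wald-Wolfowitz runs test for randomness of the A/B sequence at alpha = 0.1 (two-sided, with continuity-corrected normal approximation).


Step 1: Compute median = 19; label A = above, B = below.
Labels in order: AABABABABBBAABBA  (n_A = 8, n_B = 8)
Step 2: Count runs R = 11.
Step 3: Under H0 (random ordering), E[R] = 2*n_A*n_B/(n_A+n_B) + 1 = 2*8*8/16 + 1 = 9.0000.
        Var[R] = 2*n_A*n_B*(2*n_A*n_B - n_A - n_B) / ((n_A+n_B)^2 * (n_A+n_B-1)) = 14336/3840 = 3.7333.
        SD[R] = 1.9322.
Step 4: Continuity-corrected z = (R - 0.5 - E[R]) / SD[R] = (11 - 0.5 - 9.0000) / 1.9322 = 0.7763.
Step 5: Two-sided p-value via normal approximation = 2*(1 - Phi(|z|)) = 0.437558.
Step 6: alpha = 0.1. fail to reject H0.

R = 11, z = 0.7763, p = 0.437558, fail to reject H0.


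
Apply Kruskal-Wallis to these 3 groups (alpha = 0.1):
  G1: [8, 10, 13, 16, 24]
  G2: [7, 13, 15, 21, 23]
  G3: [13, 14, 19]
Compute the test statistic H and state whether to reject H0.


Step 1: Combine all N = 13 observations and assign midranks.
sorted (value, group, rank): (7,G2,1), (8,G1,2), (10,G1,3), (13,G1,5), (13,G2,5), (13,G3,5), (14,G3,7), (15,G2,8), (16,G1,9), (19,G3,10), (21,G2,11), (23,G2,12), (24,G1,13)
Step 2: Sum ranks within each group.
R_1 = 32 (n_1 = 5)
R_2 = 37 (n_2 = 5)
R_3 = 22 (n_3 = 3)
Step 3: H = 12/(N(N+1)) * sum(R_i^2/n_i) - 3(N+1)
     = 12/(13*14) * (32^2/5 + 37^2/5 + 22^2/3) - 3*14
     = 0.065934 * 639.933 - 42
     = 0.193407.
Step 4: Ties present; correction factor C = 1 - 24/(13^3 - 13) = 0.989011. Corrected H = 0.193407 / 0.989011 = 0.195556.
Step 5: Under H0, H ~ chi^2(2); p-value = 0.906850.
Step 6: alpha = 0.1. fail to reject H0.

H = 0.1956, df = 2, p = 0.906850, fail to reject H0.


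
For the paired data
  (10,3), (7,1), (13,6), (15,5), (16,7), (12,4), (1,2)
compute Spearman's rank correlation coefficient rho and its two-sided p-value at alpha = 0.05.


Step 1: Rank x and y separately (midranks; no ties here).
rank(x): 10->3, 7->2, 13->5, 15->6, 16->7, 12->4, 1->1
rank(y): 3->3, 1->1, 6->6, 5->5, 7->7, 4->4, 2->2
Step 2: d_i = R_x(i) - R_y(i); compute d_i^2.
  (3-3)^2=0, (2-1)^2=1, (5-6)^2=1, (6-5)^2=1, (7-7)^2=0, (4-4)^2=0, (1-2)^2=1
sum(d^2) = 4.
Step 3: rho = 1 - 6*4 / (7*(7^2 - 1)) = 1 - 24/336 = 0.928571.
Step 4: Under H0, t = rho * sqrt((n-2)/(1-rho^2)) = 5.5943 ~ t(5).
Step 5: Two-sided p-value from the t-distribution with 5 df = 0.002519.
Step 6: alpha = 0.05. reject H0.

rho = 0.9286, p = 0.002519, reject H0 at alpha = 0.05.


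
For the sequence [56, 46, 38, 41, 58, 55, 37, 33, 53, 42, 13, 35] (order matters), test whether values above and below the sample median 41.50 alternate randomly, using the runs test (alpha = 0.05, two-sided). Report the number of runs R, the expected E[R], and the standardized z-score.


Step 1: Compute median = 41.50; label A = above, B = below.
Labels in order: AABBAABBAABB  (n_A = 6, n_B = 6)
Step 2: Count runs R = 6.
Step 3: Under H0 (random ordering), E[R] = 2*n_A*n_B/(n_A+n_B) + 1 = 2*6*6/12 + 1 = 7.0000.
        Var[R] = 2*n_A*n_B*(2*n_A*n_B - n_A - n_B) / ((n_A+n_B)^2 * (n_A+n_B-1)) = 4320/1584 = 2.7273.
        SD[R] = 1.6514.
Step 4: Continuity-corrected z = (R + 0.5 - E[R]) / SD[R] = (6 + 0.5 - 7.0000) / 1.6514 = -0.3028.
Step 5: Two-sided p-value via normal approximation = 2*(1 - Phi(|z|)) = 0.762069.
Step 6: alpha = 0.05. fail to reject H0.

R = 6, z = -0.3028, p = 0.762069, fail to reject H0.


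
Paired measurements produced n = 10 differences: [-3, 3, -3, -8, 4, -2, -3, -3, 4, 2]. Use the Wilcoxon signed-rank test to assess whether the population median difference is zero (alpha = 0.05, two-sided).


Step 1: Drop any zero differences (none here) and take |d_i|.
|d| = [3, 3, 3, 8, 4, 2, 3, 3, 4, 2]
Step 2: Midrank |d_i| (ties get averaged ranks).
ranks: |3|->5, |3|->5, |3|->5, |8|->10, |4|->8.5, |2|->1.5, |3|->5, |3|->5, |4|->8.5, |2|->1.5
Step 3: Attach original signs; sum ranks with positive sign and with negative sign.
W+ = 5 + 8.5 + 8.5 + 1.5 = 23.5
W- = 5 + 5 + 10 + 1.5 + 5 + 5 = 31.5
(Check: W+ + W- = 55 should equal n(n+1)/2 = 55.)
Step 4: Test statistic W = min(W+, W-) = 23.5.
Step 5: Ties in |d|, so use the tie-corrected normal approximation.
        E[W] = n(n+1)/4 = 10*11/4 = 27.5.
        Tie groups: |d|=2 (t=2), |d|=3 (t=5), |d|=4 (t=2); sum(t^3 - t) = 132.
        Var[W] = n(n+1)(2n+1)/24 - sum(t^3-t)/48 = 2310/24 - 132/48 = 93.5.
        z = (W - E[W]) / sqrt(Var[W]) = (23.5 - 27.5) / 9.6695 = -0.4137.
        Two-sided p = 2*Phi(z) = 0.679116.
Step 6: alpha = 0.05. fail to reject H0.

W+ = 23.5, W- = 31.5, W = min = 23.5, p = 0.679116, fail to reject H0.


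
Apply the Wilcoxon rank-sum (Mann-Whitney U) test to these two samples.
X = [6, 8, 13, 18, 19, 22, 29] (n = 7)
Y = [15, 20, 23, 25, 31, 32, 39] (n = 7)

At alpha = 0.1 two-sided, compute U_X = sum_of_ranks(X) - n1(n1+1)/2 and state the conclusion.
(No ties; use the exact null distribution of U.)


Step 1: Combine and sort all 14 observations; assign midranks.
sorted (value, group): (6,X), (8,X), (13,X), (15,Y), (18,X), (19,X), (20,Y), (22,X), (23,Y), (25,Y), (29,X), (31,Y), (32,Y), (39,Y)
ranks: 6->1, 8->2, 13->3, 15->4, 18->5, 19->6, 20->7, 22->8, 23->9, 25->10, 29->11, 31->12, 32->13, 39->14
Step 2: Rank sum for X: R1 = 1 + 2 + 3 + 5 + 6 + 8 + 11 = 36.
Step 3: U_X = R1 - n1(n1+1)/2 = 36 - 7*8/2 = 36 - 28 = 8.
       U_Y = n1*n2 - U_X = 49 - 8 = 41.
Step 4: No ties, so the exact null distribution of U (based on enumerating the C(14,7) = 3432 equally likely rank assignments) gives the two-sided p-value.
Step 5: p-value = 0.037879; compare to alpha = 0.1. reject H0.

U_X = 8, p = 0.037879, reject H0 at alpha = 0.1.


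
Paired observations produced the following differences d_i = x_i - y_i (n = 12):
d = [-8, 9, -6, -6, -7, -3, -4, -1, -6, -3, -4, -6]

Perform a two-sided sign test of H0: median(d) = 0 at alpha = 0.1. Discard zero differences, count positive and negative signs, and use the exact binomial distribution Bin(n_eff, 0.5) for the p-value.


Step 1: Discard zero differences. Original n = 12; n_eff = number of nonzero differences = 12.
Nonzero differences (with sign): -8, +9, -6, -6, -7, -3, -4, -1, -6, -3, -4, -6
Step 2: Count signs: positive = 1, negative = 11.
Step 3: Under H0: P(positive) = 0.5, so the number of positives S ~ Bin(12, 0.5).
Step 4: Two-sided exact p-value = sum of Bin(12,0.5) probabilities at or below the observed probability = 0.006348.
Step 5: alpha = 0.1. reject H0.

n_eff = 12, pos = 1, neg = 11, p = 0.006348, reject H0.


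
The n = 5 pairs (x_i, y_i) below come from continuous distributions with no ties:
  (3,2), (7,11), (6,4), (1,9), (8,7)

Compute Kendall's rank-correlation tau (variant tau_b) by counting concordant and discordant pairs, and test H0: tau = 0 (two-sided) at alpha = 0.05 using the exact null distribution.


Step 1: Enumerate the 10 unordered pairs (i,j) with i<j and classify each by sign(x_j-x_i) * sign(y_j-y_i).
  (1,2):dx=+4,dy=+9->C; (1,3):dx=+3,dy=+2->C; (1,4):dx=-2,dy=+7->D; (1,5):dx=+5,dy=+5->C
  (2,3):dx=-1,dy=-7->C; (2,4):dx=-6,dy=-2->C; (2,5):dx=+1,dy=-4->D; (3,4):dx=-5,dy=+5->D
  (3,5):dx=+2,dy=+3->C; (4,5):dx=+7,dy=-2->D
Step 2: C = 6, D = 4, total pairs = 10.
Step 3: tau = (C - D)/(n(n-1)/2) = (6 - 4)/10 = 0.200000.
Step 4: Exact two-sided p-value (enumerate n! = 120 permutations of y under H0): p = 0.816667.
Step 5: alpha = 0.05. fail to reject H0.

tau_b = 0.2000 (C=6, D=4), p = 0.816667, fail to reject H0.


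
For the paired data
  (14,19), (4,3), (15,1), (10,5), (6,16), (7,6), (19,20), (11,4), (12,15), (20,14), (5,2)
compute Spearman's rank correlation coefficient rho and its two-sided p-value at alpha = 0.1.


Step 1: Rank x and y separately (midranks; no ties here).
rank(x): 14->8, 4->1, 15->9, 10->5, 6->3, 7->4, 19->10, 11->6, 12->7, 20->11, 5->2
rank(y): 19->10, 3->3, 1->1, 5->5, 16->9, 6->6, 20->11, 4->4, 15->8, 14->7, 2->2
Step 2: d_i = R_x(i) - R_y(i); compute d_i^2.
  (8-10)^2=4, (1-3)^2=4, (9-1)^2=64, (5-5)^2=0, (3-9)^2=36, (4-6)^2=4, (10-11)^2=1, (6-4)^2=4, (7-8)^2=1, (11-7)^2=16, (2-2)^2=0
sum(d^2) = 134.
Step 3: rho = 1 - 6*134 / (11*(11^2 - 1)) = 1 - 804/1320 = 0.390909.
Step 4: Under H0, t = rho * sqrt((n-2)/(1-rho^2)) = 1.2741 ~ t(9).
Step 5: Two-sided p-value from the t-distribution with 9 df = 0.234540.
Step 6: alpha = 0.1. fail to reject H0.

rho = 0.3909, p = 0.234540, fail to reject H0 at alpha = 0.1.


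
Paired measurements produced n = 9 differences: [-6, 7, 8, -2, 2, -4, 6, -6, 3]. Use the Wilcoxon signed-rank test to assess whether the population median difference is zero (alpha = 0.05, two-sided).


Step 1: Drop any zero differences (none here) and take |d_i|.
|d| = [6, 7, 8, 2, 2, 4, 6, 6, 3]
Step 2: Midrank |d_i| (ties get averaged ranks).
ranks: |6|->6, |7|->8, |8|->9, |2|->1.5, |2|->1.5, |4|->4, |6|->6, |6|->6, |3|->3
Step 3: Attach original signs; sum ranks with positive sign and with negative sign.
W+ = 8 + 9 + 1.5 + 6 + 3 = 27.5
W- = 6 + 1.5 + 4 + 6 = 17.5
(Check: W+ + W- = 45 should equal n(n+1)/2 = 45.)
Step 4: Test statistic W = min(W+, W-) = 17.5.
Step 5: Ties in |d|, so use the tie-corrected normal approximation.
        E[W] = n(n+1)/4 = 9*10/4 = 22.5.
        Tie groups: |d|=2 (t=2), |d|=6 (t=3); sum(t^3 - t) = 30.
        Var[W] = n(n+1)(2n+1)/24 - sum(t^3-t)/48 = 1710/24 - 30/48 = 70.625.
        z = (W - E[W]) / sqrt(Var[W]) = (17.5 - 22.5) / 8.4039 = -0.5950.
        Two-sided p = 2*Phi(z) = 0.551867.
Step 6: alpha = 0.05. fail to reject H0.

W+ = 27.5, W- = 17.5, W = min = 17.5, p = 0.551867, fail to reject H0.


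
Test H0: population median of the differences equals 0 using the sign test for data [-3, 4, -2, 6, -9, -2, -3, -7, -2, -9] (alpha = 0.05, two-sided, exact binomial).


Step 1: Discard zero differences. Original n = 10; n_eff = number of nonzero differences = 10.
Nonzero differences (with sign): -3, +4, -2, +6, -9, -2, -3, -7, -2, -9
Step 2: Count signs: positive = 2, negative = 8.
Step 3: Under H0: P(positive) = 0.5, so the number of positives S ~ Bin(10, 0.5).
Step 4: Two-sided exact p-value = sum of Bin(10,0.5) probabilities at or below the observed probability = 0.109375.
Step 5: alpha = 0.05. fail to reject H0.

n_eff = 10, pos = 2, neg = 8, p = 0.109375, fail to reject H0.


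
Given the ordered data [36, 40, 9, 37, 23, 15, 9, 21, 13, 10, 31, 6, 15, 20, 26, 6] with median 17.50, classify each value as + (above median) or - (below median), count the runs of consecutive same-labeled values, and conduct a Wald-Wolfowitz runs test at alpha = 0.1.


Step 1: Compute median = 17.50; label A = above, B = below.
Labels in order: AABAABBABBABBAAB  (n_A = 8, n_B = 8)
Step 2: Count runs R = 10.
Step 3: Under H0 (random ordering), E[R] = 2*n_A*n_B/(n_A+n_B) + 1 = 2*8*8/16 + 1 = 9.0000.
        Var[R] = 2*n_A*n_B*(2*n_A*n_B - n_A - n_B) / ((n_A+n_B)^2 * (n_A+n_B-1)) = 14336/3840 = 3.7333.
        SD[R] = 1.9322.
Step 4: Continuity-corrected z = (R - 0.5 - E[R]) / SD[R] = (10 - 0.5 - 9.0000) / 1.9322 = 0.2588.
Step 5: Two-sided p-value via normal approximation = 2*(1 - Phi(|z|)) = 0.795809.
Step 6: alpha = 0.1. fail to reject H0.

R = 10, z = 0.2588, p = 0.795809, fail to reject H0.


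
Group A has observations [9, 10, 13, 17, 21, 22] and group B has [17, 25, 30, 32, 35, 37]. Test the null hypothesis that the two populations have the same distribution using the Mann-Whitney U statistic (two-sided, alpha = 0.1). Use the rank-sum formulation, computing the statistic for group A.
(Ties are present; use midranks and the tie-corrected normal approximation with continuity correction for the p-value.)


Step 1: Combine and sort all 12 observations; assign midranks.
sorted (value, group): (9,X), (10,X), (13,X), (17,X), (17,Y), (21,X), (22,X), (25,Y), (30,Y), (32,Y), (35,Y), (37,Y)
ranks: 9->1, 10->2, 13->3, 17->4.5, 17->4.5, 21->6, 22->7, 25->8, 30->9, 32->10, 35->11, 37->12
Step 2: Rank sum for X: R1 = 1 + 2 + 3 + 4.5 + 6 + 7 = 23.5.
Step 3: U_X = R1 - n1(n1+1)/2 = 23.5 - 6*7/2 = 23.5 - 21 = 2.5.
       U_Y = n1*n2 - U_X = 36 - 2.5 = 33.5.
Step 4: Ties are present, so use the tie-corrected normal approximation (with continuity correction) for the p-value.
Step 5: p-value = 0.016122; compare to alpha = 0.1. reject H0.

U_X = 2.5, p = 0.016122, reject H0 at alpha = 0.1.


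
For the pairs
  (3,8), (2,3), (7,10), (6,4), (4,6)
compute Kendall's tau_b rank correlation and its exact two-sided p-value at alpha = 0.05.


Step 1: Enumerate the 10 unordered pairs (i,j) with i<j and classify each by sign(x_j-x_i) * sign(y_j-y_i).
  (1,2):dx=-1,dy=-5->C; (1,3):dx=+4,dy=+2->C; (1,4):dx=+3,dy=-4->D; (1,5):dx=+1,dy=-2->D
  (2,3):dx=+5,dy=+7->C; (2,4):dx=+4,dy=+1->C; (2,5):dx=+2,dy=+3->C; (3,4):dx=-1,dy=-6->C
  (3,5):dx=-3,dy=-4->C; (4,5):dx=-2,dy=+2->D
Step 2: C = 7, D = 3, total pairs = 10.
Step 3: tau = (C - D)/(n(n-1)/2) = (7 - 3)/10 = 0.400000.
Step 4: Exact two-sided p-value (enumerate n! = 120 permutations of y under H0): p = 0.483333.
Step 5: alpha = 0.05. fail to reject H0.

tau_b = 0.4000 (C=7, D=3), p = 0.483333, fail to reject H0.


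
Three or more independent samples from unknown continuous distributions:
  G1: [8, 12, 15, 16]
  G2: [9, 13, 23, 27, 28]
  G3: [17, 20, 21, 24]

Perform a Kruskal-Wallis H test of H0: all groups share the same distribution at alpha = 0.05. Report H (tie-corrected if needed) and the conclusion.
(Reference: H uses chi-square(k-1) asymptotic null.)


Step 1: Combine all N = 13 observations and assign midranks.
sorted (value, group, rank): (8,G1,1), (9,G2,2), (12,G1,3), (13,G2,4), (15,G1,5), (16,G1,6), (17,G3,7), (20,G3,8), (21,G3,9), (23,G2,10), (24,G3,11), (27,G2,12), (28,G2,13)
Step 2: Sum ranks within each group.
R_1 = 15 (n_1 = 4)
R_2 = 41 (n_2 = 5)
R_3 = 35 (n_3 = 4)
Step 3: H = 12/(N(N+1)) * sum(R_i^2/n_i) - 3(N+1)
     = 12/(13*14) * (15^2/4 + 41^2/5 + 35^2/4) - 3*14
     = 0.065934 * 698.7 - 42
     = 4.068132.
Step 4: No ties, so H is used without correction.
Step 5: Under H0, H ~ chi^2(2); p-value = 0.130803.
Step 6: alpha = 0.05. fail to reject H0.

H = 4.0681, df = 2, p = 0.130803, fail to reject H0.


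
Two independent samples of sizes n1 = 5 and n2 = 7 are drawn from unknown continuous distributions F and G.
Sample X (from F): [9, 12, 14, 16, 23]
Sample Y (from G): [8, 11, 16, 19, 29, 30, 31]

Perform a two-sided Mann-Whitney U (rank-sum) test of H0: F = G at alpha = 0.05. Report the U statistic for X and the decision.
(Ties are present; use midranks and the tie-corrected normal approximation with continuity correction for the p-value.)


Step 1: Combine and sort all 12 observations; assign midranks.
sorted (value, group): (8,Y), (9,X), (11,Y), (12,X), (14,X), (16,X), (16,Y), (19,Y), (23,X), (29,Y), (30,Y), (31,Y)
ranks: 8->1, 9->2, 11->3, 12->4, 14->5, 16->6.5, 16->6.5, 19->8, 23->9, 29->10, 30->11, 31->12
Step 2: Rank sum for X: R1 = 2 + 4 + 5 + 6.5 + 9 = 26.5.
Step 3: U_X = R1 - n1(n1+1)/2 = 26.5 - 5*6/2 = 26.5 - 15 = 11.5.
       U_Y = n1*n2 - U_X = 35 - 11.5 = 23.5.
Step 4: Ties are present, so use the tie-corrected normal approximation (with continuity correction) for the p-value.
Step 5: p-value = 0.370914; compare to alpha = 0.05. fail to reject H0.

U_X = 11.5, p = 0.370914, fail to reject H0 at alpha = 0.05.


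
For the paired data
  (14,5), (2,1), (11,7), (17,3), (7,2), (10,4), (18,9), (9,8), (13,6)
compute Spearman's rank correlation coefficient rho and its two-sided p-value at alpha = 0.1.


Step 1: Rank x and y separately (midranks; no ties here).
rank(x): 14->7, 2->1, 11->5, 17->8, 7->2, 10->4, 18->9, 9->3, 13->6
rank(y): 5->5, 1->1, 7->7, 3->3, 2->2, 4->4, 9->9, 8->8, 6->6
Step 2: d_i = R_x(i) - R_y(i); compute d_i^2.
  (7-5)^2=4, (1-1)^2=0, (5-7)^2=4, (8-3)^2=25, (2-2)^2=0, (4-4)^2=0, (9-9)^2=0, (3-8)^2=25, (6-6)^2=0
sum(d^2) = 58.
Step 3: rho = 1 - 6*58 / (9*(9^2 - 1)) = 1 - 348/720 = 0.516667.
Step 4: Under H0, t = rho * sqrt((n-2)/(1-rho^2)) = 1.5966 ~ t(7).
Step 5: Two-sided p-value from the t-distribution with 7 df = 0.154390.
Step 6: alpha = 0.1. fail to reject H0.

rho = 0.5167, p = 0.154390, fail to reject H0 at alpha = 0.1.
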